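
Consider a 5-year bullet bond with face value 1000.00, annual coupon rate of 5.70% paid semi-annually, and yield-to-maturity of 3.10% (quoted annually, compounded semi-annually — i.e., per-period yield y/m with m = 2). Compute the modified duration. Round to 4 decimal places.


Coupon per period c = face * coupon_rate / m = 28.500000
Periods per year m = 2; per-period yield y/m = 0.015500
Number of cashflows N = 10
Cashflows (t years, CF_t, discount factor 1/(1+y/m)^(m*t), PV):
  t = 0.5000: CF_t = 28.500000, DF = 0.984737, PV = 28.064993
  t = 1.0000: CF_t = 28.500000, DF = 0.969706, PV = 27.636625
  t = 1.5000: CF_t = 28.500000, DF = 0.954905, PV = 27.214796
  t = 2.0000: CF_t = 28.500000, DF = 0.940330, PV = 26.799405
  t = 2.5000: CF_t = 28.500000, DF = 0.925977, PV = 26.390354
  t = 3.0000: CF_t = 28.500000, DF = 0.911844, PV = 25.987547
  t = 3.5000: CF_t = 28.500000, DF = 0.897926, PV = 25.590889
  t = 4.0000: CF_t = 28.500000, DF = 0.884220, PV = 25.200284
  t = 4.5000: CF_t = 28.500000, DF = 0.870724, PV = 24.815642
  t = 5.0000: CF_t = 1028.500000, DF = 0.857434, PV = 881.870913
Price P = sum_t PV_t = 1119.571448
First compute Macaulay numerator sum_t t * PV_t:
  t * PV_t at t = 0.5000: 14.032496
  t * PV_t at t = 1.0000: 27.636625
  t * PV_t at t = 1.5000: 40.822193
  t * PV_t at t = 2.0000: 53.598810
  t * PV_t at t = 2.5000: 65.975886
  t * PV_t at t = 3.0000: 77.962642
  t * PV_t at t = 3.5000: 89.568110
  t * PV_t at t = 4.0000: 100.801137
  t * PV_t at t = 4.5000: 111.670388
  t * PV_t at t = 5.0000: 4409.354567
Macaulay duration D = 4991.422854 / 1119.571448 = 4.458333
Modified duration = D / (1 + y/m) = 4.458333 / (1 + 0.015500) = 4.390284

Answer: Modified duration = 4.3903


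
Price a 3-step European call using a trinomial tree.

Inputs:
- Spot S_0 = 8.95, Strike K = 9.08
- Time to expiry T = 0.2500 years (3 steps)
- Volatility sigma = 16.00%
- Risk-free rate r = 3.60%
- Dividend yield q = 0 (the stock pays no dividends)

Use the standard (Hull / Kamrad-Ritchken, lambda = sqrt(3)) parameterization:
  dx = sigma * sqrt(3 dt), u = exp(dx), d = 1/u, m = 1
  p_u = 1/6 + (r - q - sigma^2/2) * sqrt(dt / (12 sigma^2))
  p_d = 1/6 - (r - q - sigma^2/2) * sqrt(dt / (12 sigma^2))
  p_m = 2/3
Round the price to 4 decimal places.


Answer: Price = V(0,0) = 0.2575

Derivation:
dt = T/N = 0.083333; dx = sigma*sqrt(3*dt) = 0.080000
u = exp(dx) = 1.083287; d = 1/u = 0.923116
p_u = 0.178750, p_m = 0.666667, p_d = 0.154583
Discount per step: exp(-r*dt) = 0.997004
Stock lattice S(k, j) with j the centered position index:
  k=0: S(0,+0) = 8.9500
  k=1: S(1,-1) = 8.2619; S(1,+0) = 8.9500; S(1,+1) = 9.6954
  k=2: S(2,-2) = 7.6267; S(2,-1) = 8.2619; S(2,+0) = 8.9500; S(2,+1) = 9.6954; S(2,+2) = 10.5029
  k=3: S(3,-3) = 7.0403; S(3,-2) = 7.6267; S(3,-1) = 8.2619; S(3,+0) = 8.9500; S(3,+1) = 9.6954; S(3,+2) = 10.5029; S(3,+3) = 11.3777
Terminal payoffs V(N, j) = max(S_T - K, 0):
  V(3,-3) = 0.000000; V(3,-2) = 0.000000; V(3,-1) = 0.000000; V(3,+0) = 0.000000; V(3,+1) = 0.615419; V(3,+2) = 1.422922; V(3,+3) = 2.297680
Backward induction: V(k, j) = exp(-r*dt) * [p_u * V(k+1, j+1) + p_m * V(k+1, j) + p_d * V(k+1, j-1)]
  V(2,-2) = exp(-r*dt) * [p_u*0.000000 + p_m*0.000000 + p_d*0.000000] = 0.000000
  V(2,-1) = exp(-r*dt) * [p_u*0.000000 + p_m*0.000000 + p_d*0.000000] = 0.000000
  V(2,+0) = exp(-r*dt) * [p_u*0.615419 + p_m*0.000000 + p_d*0.000000] = 0.109677
  V(2,+1) = exp(-r*dt) * [p_u*1.422922 + p_m*0.615419 + p_d*0.000000] = 0.662636
  V(2,+2) = exp(-r*dt) * [p_u*2.297680 + p_m*1.422922 + p_d*0.615419] = 1.450102
  V(1,-1) = exp(-r*dt) * [p_u*0.109677 + p_m*0.000000 + p_d*0.000000] = 0.019546
  V(1,+0) = exp(-r*dt) * [p_u*0.662636 + p_m*0.109677 + p_d*0.000000] = 0.190990
  V(1,+1) = exp(-r*dt) * [p_u*1.450102 + p_m*0.662636 + p_d*0.109677] = 0.715767
  V(0,+0) = exp(-r*dt) * [p_u*0.715767 + p_m*0.190990 + p_d*0.019546] = 0.257518


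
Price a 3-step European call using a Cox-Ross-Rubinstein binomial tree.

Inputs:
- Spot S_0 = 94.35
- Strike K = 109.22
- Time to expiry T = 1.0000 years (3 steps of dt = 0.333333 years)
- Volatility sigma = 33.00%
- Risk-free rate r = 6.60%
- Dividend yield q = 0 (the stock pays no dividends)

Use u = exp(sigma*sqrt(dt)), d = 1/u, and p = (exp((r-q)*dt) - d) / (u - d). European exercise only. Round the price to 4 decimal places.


dt = T/N = 0.333333
u = exp(sigma*sqrt(dt)) = 1.209885; d = 1/u = 0.826525
p = (exp((r-q)*dt) - d) / (u - d) = 0.510535
Discount per step: exp(-r*dt) = 0.978240
Stock lattice S(k, i) with i counting down-moves:
  k=0: S(0,0) = 94.3500
  k=1: S(1,0) = 114.1527; S(1,1) = 77.9826
  k=2: S(2,0) = 138.1117; S(2,1) = 94.3500; S(2,2) = 64.4545
  k=3: S(3,0) = 167.0993; S(3,1) = 114.1527; S(3,2) = 77.9826; S(3,3) = 53.2733
Terminal payoffs V(N, i) = max(S_T - K, 0):
  V(3,0) = 57.879265; V(3,1) = 4.932681; V(3,2) = 0.000000; V(3,3) = 0.000000
Backward induction: V(k, i) = exp(-r*dt) * [p * V(k+1, i) + (1-p) * V(k+1, i+1)].
  V(2,0) = exp(-r*dt) * [p*57.879265 + (1-p)*4.932681] = 31.268256
  V(2,1) = exp(-r*dt) * [p*4.932681 + (1-p)*0.000000] = 2.463510
  V(2,2) = exp(-r*dt) * [p*0.000000 + (1-p)*0.000000] = 0.000000
  V(1,0) = exp(-r*dt) * [p*31.268256 + (1-p)*2.463510] = 16.795748
  V(1,1) = exp(-r*dt) * [p*2.463510 + (1-p)*0.000000] = 1.230341
  V(0,0) = exp(-r*dt) * [p*16.795748 + (1-p)*1.230341] = 8.977341

Answer: Price = V(0,0) = 8.9773


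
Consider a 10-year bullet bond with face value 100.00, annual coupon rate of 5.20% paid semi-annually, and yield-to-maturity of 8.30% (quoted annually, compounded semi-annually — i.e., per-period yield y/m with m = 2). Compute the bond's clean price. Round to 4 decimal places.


Coupon per period c = face * coupon_rate / m = 2.600000
Periods per year m = 2; per-period yield y/m = 0.041500
Number of cashflows N = 20
Cashflows (t years, CF_t, discount factor 1/(1+y/m)^(m*t), PV):
  t = 0.5000: CF_t = 2.600000, DF = 0.960154, PV = 2.496399
  t = 1.0000: CF_t = 2.600000, DF = 0.921895, PV = 2.396927
  t = 1.5000: CF_t = 2.600000, DF = 0.885161, PV = 2.301418
  t = 2.0000: CF_t = 2.600000, DF = 0.849890, PV = 2.209715
  t = 2.5000: CF_t = 2.600000, DF = 0.816025, PV = 2.121666
  t = 3.0000: CF_t = 2.600000, DF = 0.783510, PV = 2.037125
  t = 3.5000: CF_t = 2.600000, DF = 0.752290, PV = 1.955953
  t = 4.0000: CF_t = 2.600000, DF = 0.722314, PV = 1.878015
  t = 4.5000: CF_t = 2.600000, DF = 0.693532, PV = 1.803183
  t = 5.0000: CF_t = 2.600000, DF = 0.665897, PV = 1.731333
  t = 5.5000: CF_t = 2.600000, DF = 0.639364, PV = 1.662346
  t = 6.0000: CF_t = 2.600000, DF = 0.613887, PV = 1.596107
  t = 6.5000: CF_t = 2.600000, DF = 0.589426, PV = 1.532508
  t = 7.0000: CF_t = 2.600000, DF = 0.565940, PV = 1.471443
  t = 7.5000: CF_t = 2.600000, DF = 0.543389, PV = 1.412812
  t = 8.0000: CF_t = 2.600000, DF = 0.521737, PV = 1.356516
  t = 8.5000: CF_t = 2.600000, DF = 0.500948, PV = 1.302464
  t = 9.0000: CF_t = 2.600000, DF = 0.480987, PV = 1.250565
  t = 9.5000: CF_t = 2.600000, DF = 0.461821, PV = 1.200735
  t = 10.0000: CF_t = 102.600000, DF = 0.443419, PV = 45.494812
Price P = sum_t PV_t = 79.212043

Answer: Price = 79.2120


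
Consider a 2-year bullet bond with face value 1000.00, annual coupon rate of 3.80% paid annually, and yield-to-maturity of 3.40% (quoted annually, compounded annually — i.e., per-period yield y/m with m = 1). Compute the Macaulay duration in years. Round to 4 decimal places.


Coupon per period c = face * coupon_rate / m = 38.000000
Periods per year m = 1; per-period yield y/m = 0.034000
Number of cashflows N = 2
Cashflows (t years, CF_t, discount factor 1/(1+y/m)^(m*t), PV):
  t = 1.0000: CF_t = 38.000000, DF = 0.967118, PV = 36.750484
  t = 2.0000: CF_t = 1038.000000, DF = 0.935317, PV = 970.859257
Price P = sum_t PV_t = 1007.609741
Macaulay numerator sum_t t * PV_t:
  t * PV_t at t = 1.0000: 36.750484
  t * PV_t at t = 2.0000: 1941.718514
Macaulay duration D = (sum_t t * PV_t) / P = 1978.468998 / 1007.609741 = 1.963527

Answer: Macaulay duration = 1.9635 years


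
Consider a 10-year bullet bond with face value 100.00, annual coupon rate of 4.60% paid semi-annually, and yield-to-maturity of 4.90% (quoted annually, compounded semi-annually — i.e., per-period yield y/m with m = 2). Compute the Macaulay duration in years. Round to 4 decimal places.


Answer: Macaulay duration = 8.0998 years

Derivation:
Coupon per period c = face * coupon_rate / m = 2.300000
Periods per year m = 2; per-period yield y/m = 0.024500
Number of cashflows N = 20
Cashflows (t years, CF_t, discount factor 1/(1+y/m)^(m*t), PV):
  t = 0.5000: CF_t = 2.300000, DF = 0.976086, PV = 2.244998
  t = 1.0000: CF_t = 2.300000, DF = 0.952744, PV = 2.191310
  t = 1.5000: CF_t = 2.300000, DF = 0.929960, PV = 2.138907
  t = 2.0000: CF_t = 2.300000, DF = 0.907721, PV = 2.087757
  t = 2.5000: CF_t = 2.300000, DF = 0.886013, PV = 2.037830
  t = 3.0000: CF_t = 2.300000, DF = 0.864825, PV = 1.989097
  t = 3.5000: CF_t = 2.300000, DF = 0.844143, PV = 1.941530
  t = 4.0000: CF_t = 2.300000, DF = 0.823957, PV = 1.895100
  t = 4.5000: CF_t = 2.300000, DF = 0.804252, PV = 1.849780
  t = 5.0000: CF_t = 2.300000, DF = 0.785019, PV = 1.805545
  t = 5.5000: CF_t = 2.300000, DF = 0.766246, PV = 1.762367
  t = 6.0000: CF_t = 2.300000, DF = 0.747922, PV = 1.720221
  t = 6.5000: CF_t = 2.300000, DF = 0.730036, PV = 1.679084
  t = 7.0000: CF_t = 2.300000, DF = 0.712578, PV = 1.638930
  t = 7.5000: CF_t = 2.300000, DF = 0.695538, PV = 1.599736
  t = 8.0000: CF_t = 2.300000, DF = 0.678904, PV = 1.561480
  t = 8.5000: CF_t = 2.300000, DF = 0.662669, PV = 1.524139
  t = 9.0000: CF_t = 2.300000, DF = 0.646822, PV = 1.487690
  t = 9.5000: CF_t = 2.300000, DF = 0.631354, PV = 1.452113
  t = 10.0000: CF_t = 102.300000, DF = 0.616255, PV = 63.042928
Price P = sum_t PV_t = 97.650543
Macaulay numerator sum_t t * PV_t:
  t * PV_t at t = 0.5000: 1.122499
  t * PV_t at t = 1.0000: 2.191310
  t * PV_t at t = 1.5000: 3.208361
  t * PV_t at t = 2.0000: 4.175514
  t * PV_t at t = 2.5000: 5.094576
  t * PV_t at t = 3.0000: 5.967292
  t * PV_t at t = 3.5000: 6.795355
  t * PV_t at t = 4.0000: 7.580400
  t * PV_t at t = 4.5000: 8.324012
  t * PV_t at t = 5.0000: 9.027723
  t * PV_t at t = 5.5000: 9.693016
  t * PV_t at t = 6.0000: 10.321327
  t * PV_t at t = 6.5000: 10.914043
  t * PV_t at t = 7.0000: 11.472509
  t * PV_t at t = 7.5000: 11.998022
  t * PV_t at t = 8.0000: 12.491840
  t * PV_t at t = 8.5000: 12.955178
  t * PV_t at t = 9.0000: 13.389212
  t * PV_t at t = 9.5000: 13.795078
  t * PV_t at t = 10.0000: 630.429285
Macaulay duration D = (sum_t t * PV_t) / P = 790.946552 / 97.650543 = 8.099766


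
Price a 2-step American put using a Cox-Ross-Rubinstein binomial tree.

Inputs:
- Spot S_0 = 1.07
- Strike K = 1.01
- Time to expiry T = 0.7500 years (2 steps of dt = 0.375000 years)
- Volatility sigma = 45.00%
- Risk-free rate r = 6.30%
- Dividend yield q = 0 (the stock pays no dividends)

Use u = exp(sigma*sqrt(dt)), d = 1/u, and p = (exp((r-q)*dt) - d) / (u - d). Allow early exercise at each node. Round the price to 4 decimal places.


dt = T/N = 0.375000
u = exp(sigma*sqrt(dt)) = 1.317278; d = 1/u = 0.759141
p = (exp((r-q)*dt) - d) / (u - d) = 0.474373
Discount per step: exp(-r*dt) = 0.976652
Stock lattice S(k, i) with i counting down-moves:
  k=0: S(0,0) = 1.0700
  k=1: S(1,0) = 1.4095; S(1,1) = 0.8123
  k=2: S(2,0) = 1.8567; S(2,1) = 1.0700; S(2,2) = 0.6166
Terminal payoffs V(N, i) = max(K - S_T, 0):
  V(2,0) = 0.000000; V(2,1) = 0.000000; V(2,2) = 0.393364
Backward induction: V(k, i) = exp(-r*dt) * [p * V(k+1, i) + (1-p) * V(k+1, i+1)]; then take max(V_cont, immediate exercise) for American.
  V(1,0) = exp(-r*dt) * [p*0.000000 + (1-p)*0.000000] = 0.000000; exercise = 0.000000; V(1,0) = max -> 0.000000
  V(1,1) = exp(-r*dt) * [p*0.000000 + (1-p)*0.393364] = 0.201935; exercise = 0.197719; V(1,1) = max -> 0.201935
  V(0,0) = exp(-r*dt) * [p*0.000000 + (1-p)*0.201935] = 0.103664; exercise = 0.000000; V(0,0) = max -> 0.103664

Answer: Price = V(0,0) = 0.1037


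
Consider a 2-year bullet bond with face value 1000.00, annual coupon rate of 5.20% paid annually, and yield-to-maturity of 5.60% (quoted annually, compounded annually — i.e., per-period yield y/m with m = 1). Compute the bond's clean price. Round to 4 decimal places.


Coupon per period c = face * coupon_rate / m = 52.000000
Periods per year m = 1; per-period yield y/m = 0.056000
Number of cashflows N = 2
Cashflows (t years, CF_t, discount factor 1/(1+y/m)^(m*t), PV):
  t = 1.0000: CF_t = 52.000000, DF = 0.946970, PV = 49.242424
  t = 2.0000: CF_t = 1052.000000, DF = 0.896752, PV = 943.382691
Price P = sum_t PV_t = 992.625115

Answer: Price = 992.6251


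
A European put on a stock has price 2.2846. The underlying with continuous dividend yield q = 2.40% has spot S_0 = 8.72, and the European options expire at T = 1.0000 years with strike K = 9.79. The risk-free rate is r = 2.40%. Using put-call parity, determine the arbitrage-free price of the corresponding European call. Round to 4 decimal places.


Put-call parity: C - P = S_0 * exp(-qT) - K * exp(-rT).
S_0 * exp(-qT) = 8.7200 * 0.97628571 = 8.51321139
K * exp(-rT) = 9.7900 * 0.97628571 = 9.55783710
C = P + S*exp(-qT) - K*exp(-rT)
C = 2.2846 + 8.51321139 - 9.55783710 = 1.2400

Answer: Call price = 1.2400


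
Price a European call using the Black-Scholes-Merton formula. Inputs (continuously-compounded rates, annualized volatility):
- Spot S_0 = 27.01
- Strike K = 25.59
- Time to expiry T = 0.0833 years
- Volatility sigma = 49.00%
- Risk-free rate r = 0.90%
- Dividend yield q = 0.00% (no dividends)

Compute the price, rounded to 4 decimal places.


d1 = (ln(S/K) + (r - q + 0.5*sigma^2) * T) / (sigma * sqrt(T)) = 0.45788592
d2 = d1 - sigma * sqrt(T) = 0.31646340
exp(-rT) = 0.99925058; exp(-qT) = 1.00000000
C = S_0 * exp(-qT) * N(d1) - K * exp(-rT) * N(d2)
N(d1) = 0.67648280; N(d2) = 0.62417460
C = 27.0100 * 1.00000000 * 0.67648280 - 25.5900 * 0.99925058 * 0.62417460 = 2.3111

Answer: Price = 2.3111


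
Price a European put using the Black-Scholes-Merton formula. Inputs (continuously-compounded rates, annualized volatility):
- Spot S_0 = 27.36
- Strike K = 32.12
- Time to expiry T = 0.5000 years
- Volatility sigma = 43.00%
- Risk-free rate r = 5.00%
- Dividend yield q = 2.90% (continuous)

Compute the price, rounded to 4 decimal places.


Answer: Price = 6.1177

Derivation:
d1 = (ln(S/K) + (r - q + 0.5*sigma^2) * T) / (sigma * sqrt(T)) = -0.34096293
d2 = d1 - sigma * sqrt(T) = -0.64501885
exp(-rT) = 0.97530991; exp(-qT) = 0.98560462
P = K * exp(-rT) * N(-d2) - S_0 * exp(-qT) * N(-d1)
N(-d1) = 0.63343426; N(-d2) = 0.74054251
P = 32.1200 * 0.97530991 * 0.74054251 - 27.3600 * 0.98560462 * 0.63343426 = 6.1177


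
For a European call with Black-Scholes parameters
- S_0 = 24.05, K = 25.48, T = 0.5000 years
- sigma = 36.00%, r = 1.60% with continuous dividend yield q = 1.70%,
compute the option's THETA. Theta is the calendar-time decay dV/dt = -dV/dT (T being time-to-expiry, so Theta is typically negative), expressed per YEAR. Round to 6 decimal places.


Answer: Theta = -2.368894

Derivation:
d1 = -0.1015830943; d2 = -0.3561415356
phi(d1) = 0.3968892138; exp(-qT) = 0.9915360229; exp(-rT) = 0.9920319148
Theta = -S*exp(-qT)*phi(d1)*sigma/(2*sqrt(T)) - r*K*exp(-rT)*N(d2) + q*S*exp(-qT)*N(d1)
N(d1) = 0.4595437994; N(d2) = 0.3608672864; sqrt(T) = 0.7071067812
Term 1 = -24.0500 * 0.9915360229 * 0.3968892138 * 0.3600 / (2 * 0.7071067812) = -2.4092417299
Term 2 = -0.0160 * 25.4800 * 0.9920319148 * 0.3608672864 = -0.1459461236
Term 3 = 0.0170 * 24.0500 * 0.9915360229 * 0.4595437994 = 0.1862942324
Theta = -2.4092417299 + (-0.1459461236) + (0.1862942324) = -2.368894


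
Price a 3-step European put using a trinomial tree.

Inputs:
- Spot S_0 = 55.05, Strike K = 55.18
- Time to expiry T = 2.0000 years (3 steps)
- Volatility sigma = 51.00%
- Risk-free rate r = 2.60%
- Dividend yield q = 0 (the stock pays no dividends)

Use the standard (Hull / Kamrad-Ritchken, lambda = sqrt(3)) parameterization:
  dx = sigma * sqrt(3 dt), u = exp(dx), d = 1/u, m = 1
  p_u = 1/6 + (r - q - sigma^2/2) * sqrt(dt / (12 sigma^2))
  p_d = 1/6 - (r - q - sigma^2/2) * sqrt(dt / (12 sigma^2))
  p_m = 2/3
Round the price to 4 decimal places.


Answer: Price = V(0,0) = 12.3685

Derivation:
dt = T/N = 0.666667; dx = sigma*sqrt(3*dt) = 0.721249
u = exp(dx) = 2.057001; d = 1/u = 0.486145
p_u = 0.118579, p_m = 0.666667, p_d = 0.214755
Discount per step: exp(-r*dt) = 0.982816
Stock lattice S(k, j) with j the centered position index:
  k=0: S(0,+0) = 55.0500
  k=1: S(1,-1) = 26.7623; S(1,+0) = 55.0500; S(1,+1) = 113.2379
  k=2: S(2,-2) = 13.0103; S(2,-1) = 26.7623; S(2,+0) = 55.0500; S(2,+1) = 113.2379; S(2,+2) = 232.9304
  k=3: S(3,-3) = 6.3249; S(3,-2) = 13.0103; S(3,-1) = 26.7623; S(3,+0) = 55.0500; S(3,+1) = 113.2379; S(3,+2) = 232.9304; S(3,+3) = 479.1380
Terminal payoffs V(N, j) = max(K - S_T, 0):
  V(3,-3) = 48.855094; V(3,-2) = 42.169665; V(3,-1) = 28.417733; V(3,+0) = 0.130000; V(3,+1) = 0.000000; V(3,+2) = 0.000000; V(3,+3) = 0.000000
Backward induction: V(k, j) = exp(-r*dt) * [p_u * V(k+1, j+1) + p_m * V(k+1, j) + p_d * V(k+1, j-1)]
  V(2,-2) = exp(-r*dt) * [p_u*28.417733 + p_m*42.169665 + p_d*48.855094] = 41.253412
  V(2,-1) = exp(-r*dt) * [p_u*0.130000 + p_m*28.417733 + p_d*42.169665] = 27.535260
  V(2,+0) = exp(-r*dt) * [p_u*0.000000 + p_m*0.130000 + p_d*28.417733] = 6.083144
  V(2,+1) = exp(-r*dt) * [p_u*0.000000 + p_m*0.000000 + p_d*0.130000] = 0.027438
  V(2,+2) = exp(-r*dt) * [p_u*0.000000 + p_m*0.000000 + p_d*0.000000] = 0.000000
  V(1,-1) = exp(-r*dt) * [p_u*6.083144 + p_m*27.535260 + p_d*41.253412] = 27.457452
  V(1,+0) = exp(-r*dt) * [p_u*0.027438 + p_m*6.083144 + p_d*27.535260] = 9.800646
  V(1,+1) = exp(-r*dt) * [p_u*0.000000 + p_m*0.027438 + p_d*6.083144] = 1.301912
  V(0,+0) = exp(-r*dt) * [p_u*1.301912 + p_m*9.800646 + p_d*27.457452] = 12.368500


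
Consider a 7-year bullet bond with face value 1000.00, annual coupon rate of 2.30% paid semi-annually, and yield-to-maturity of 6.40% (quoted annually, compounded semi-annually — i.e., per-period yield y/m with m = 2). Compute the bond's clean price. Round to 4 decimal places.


Coupon per period c = face * coupon_rate / m = 11.500000
Periods per year m = 2; per-period yield y/m = 0.032000
Number of cashflows N = 14
Cashflows (t years, CF_t, discount factor 1/(1+y/m)^(m*t), PV):
  t = 0.5000: CF_t = 11.500000, DF = 0.968992, PV = 11.143411
  t = 1.0000: CF_t = 11.500000, DF = 0.938946, PV = 10.797879
  t = 1.5000: CF_t = 11.500000, DF = 0.909831, PV = 10.463061
  t = 2.0000: CF_t = 11.500000, DF = 0.881620, PV = 10.138625
  t = 2.5000: CF_t = 11.500000, DF = 0.854283, PV = 9.824249
  t = 3.0000: CF_t = 11.500000, DF = 0.827793, PV = 9.519621
  t = 3.5000: CF_t = 11.500000, DF = 0.802125, PV = 9.224439
  t = 4.0000: CF_t = 11.500000, DF = 0.777253, PV = 8.938410
  t = 4.5000: CF_t = 11.500000, DF = 0.753152, PV = 8.661250
  t = 5.0000: CF_t = 11.500000, DF = 0.729799, PV = 8.392684
  t = 5.5000: CF_t = 11.500000, DF = 0.707169, PV = 8.132446
  t = 6.0000: CF_t = 11.500000, DF = 0.685241, PV = 7.880277
  t = 6.5000: CF_t = 11.500000, DF = 0.663994, PV = 7.635927
  t = 7.0000: CF_t = 1011.500000, DF = 0.643405, PV = 650.803867
Price P = sum_t PV_t = 771.556144

Answer: Price = 771.5561


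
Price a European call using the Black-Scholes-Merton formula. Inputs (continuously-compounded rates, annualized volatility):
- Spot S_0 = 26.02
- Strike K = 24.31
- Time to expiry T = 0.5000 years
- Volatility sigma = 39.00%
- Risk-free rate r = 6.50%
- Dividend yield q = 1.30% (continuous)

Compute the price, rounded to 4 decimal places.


Answer: Price = 4.0220

Derivation:
d1 = (ln(S/K) + (r - q + 0.5*sigma^2) * T) / (sigma * sqrt(T)) = 0.47866663
d2 = d1 - sigma * sqrt(T) = 0.20289499
exp(-rT) = 0.96802245; exp(-qT) = 0.99352108
C = S_0 * exp(-qT) * N(d1) - K * exp(-rT) * N(d2)
N(d1) = 0.68391210; N(d2) = 0.58039144
C = 26.0200 * 0.99352108 * 0.68391210 - 24.3100 * 0.96802245 * 0.58039144 = 4.0220


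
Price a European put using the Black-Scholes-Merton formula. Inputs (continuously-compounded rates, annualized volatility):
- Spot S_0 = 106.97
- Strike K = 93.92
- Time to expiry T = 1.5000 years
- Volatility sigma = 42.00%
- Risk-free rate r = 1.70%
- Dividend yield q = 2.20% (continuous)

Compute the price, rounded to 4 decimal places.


Answer: Price = 14.3706

Derivation:
d1 = (ln(S/K) + (r - q + 0.5*sigma^2) * T) / (sigma * sqrt(T)) = 0.49554551
d2 = d1 - sigma * sqrt(T) = -0.01884734
exp(-rT) = 0.97482238; exp(-qT) = 0.96753856
P = K * exp(-rT) * N(-d2) - S_0 * exp(-qT) * N(-d1)
N(-d1) = 0.31010755; N(-d2) = 0.50751855
P = 93.9200 * 0.97482238 * 0.50751855 - 106.9700 * 0.96753856 * 0.31010755 = 14.3706


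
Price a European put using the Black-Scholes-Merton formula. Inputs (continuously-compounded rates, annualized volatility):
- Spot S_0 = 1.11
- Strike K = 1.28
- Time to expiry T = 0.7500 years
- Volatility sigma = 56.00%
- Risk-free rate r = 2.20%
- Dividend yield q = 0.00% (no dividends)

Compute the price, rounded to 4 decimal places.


Answer: Price = 0.3089

Derivation:
d1 = (ln(S/K) + (r - q + 0.5*sigma^2) * T) / (sigma * sqrt(T)) = -0.01732064
d2 = d1 - sigma * sqrt(T) = -0.50229486
exp(-rT) = 0.98363538; exp(-qT) = 1.00000000
P = K * exp(-rT) * N(-d2) - S_0 * exp(-qT) * N(-d1)
N(-d1) = 0.50690959; N(-d2) = 0.69226994
P = 1.2800 * 0.98363538 * 0.69226994 - 1.1100 * 1.00000000 * 0.50690959 = 0.3089


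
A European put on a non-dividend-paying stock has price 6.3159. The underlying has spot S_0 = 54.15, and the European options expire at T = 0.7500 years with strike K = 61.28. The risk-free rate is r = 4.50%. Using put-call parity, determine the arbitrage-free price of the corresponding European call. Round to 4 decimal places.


Answer: Call price = 1.2196

Derivation:
Put-call parity: C - P = S_0 * exp(-qT) - K * exp(-rT).
S_0 * exp(-qT) = 54.1500 * 1.00000000 = 54.15000000
K * exp(-rT) = 61.2800 * 0.96681318 = 59.24631153
C = P + S*exp(-qT) - K*exp(-rT)
C = 6.3159 + 54.15000000 - 59.24631153 = 1.2196


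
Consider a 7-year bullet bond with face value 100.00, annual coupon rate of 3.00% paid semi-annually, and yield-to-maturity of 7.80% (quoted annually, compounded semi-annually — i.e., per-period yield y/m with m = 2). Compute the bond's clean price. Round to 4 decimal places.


Coupon per period c = face * coupon_rate / m = 1.500000
Periods per year m = 2; per-period yield y/m = 0.039000
Number of cashflows N = 14
Cashflows (t years, CF_t, discount factor 1/(1+y/m)^(m*t), PV):
  t = 0.5000: CF_t = 1.500000, DF = 0.962464, PV = 1.443696
  t = 1.0000: CF_t = 1.500000, DF = 0.926337, PV = 1.389505
  t = 1.5000: CF_t = 1.500000, DF = 0.891566, PV = 1.337349
  t = 2.0000: CF_t = 1.500000, DF = 0.858100, PV = 1.287150
  t = 2.5000: CF_t = 1.500000, DF = 0.825890, PV = 1.238835
  t = 3.0000: CF_t = 1.500000, DF = 0.794889, PV = 1.192334
  t = 3.5000: CF_t = 1.500000, DF = 0.765052, PV = 1.147579
  t = 4.0000: CF_t = 1.500000, DF = 0.736335, PV = 1.104503
  t = 4.5000: CF_t = 1.500000, DF = 0.708696, PV = 1.063044
  t = 5.0000: CF_t = 1.500000, DF = 0.682094, PV = 1.023142
  t = 5.5000: CF_t = 1.500000, DF = 0.656491, PV = 0.984737
  t = 6.0000: CF_t = 1.500000, DF = 0.631849, PV = 0.947774
  t = 6.5000: CF_t = 1.500000, DF = 0.608132, PV = 0.912198
  t = 7.0000: CF_t = 101.500000, DF = 0.585305, PV = 59.408471
Price P = sum_t PV_t = 74.480316

Answer: Price = 74.4803


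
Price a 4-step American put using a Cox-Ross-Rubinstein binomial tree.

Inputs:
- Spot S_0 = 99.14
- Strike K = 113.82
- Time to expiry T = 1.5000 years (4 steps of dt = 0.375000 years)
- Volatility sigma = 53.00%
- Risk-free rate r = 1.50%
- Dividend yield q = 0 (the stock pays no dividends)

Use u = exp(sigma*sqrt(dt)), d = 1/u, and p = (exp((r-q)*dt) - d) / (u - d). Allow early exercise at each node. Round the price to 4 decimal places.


Answer: Price = V(0,0) = 34.2461

Derivation:
dt = T/N = 0.375000
u = exp(sigma*sqrt(dt)) = 1.383418; d = 1/u = 0.722847
p = (exp((r-q)*dt) - d) / (u - d) = 0.428105
Discount per step: exp(-r*dt) = 0.994391
Stock lattice S(k, i) with i counting down-moves:
  k=0: S(0,0) = 99.1400
  k=1: S(1,0) = 137.1521; S(1,1) = 71.6631
  k=2: S(2,0) = 189.7387; S(2,1) = 99.1400; S(2,2) = 51.8015
  k=3: S(3,0) = 262.4879; S(3,1) = 137.1521; S(3,2) = 71.6631; S(3,3) = 37.4445
  k=4: S(4,0) = 363.1306; S(4,1) = 189.7387; S(4,2) = 99.1400; S(4,3) = 51.8015; S(4,4) = 27.0667
Terminal payoffs V(N, i) = max(K - S_T, 0):
  V(4,0) = 0.000000; V(4,1) = 0.000000; V(4,2) = 14.680000; V(4,3) = 62.018546; V(4,4) = 86.753321
Backward induction: V(k, i) = exp(-r*dt) * [p * V(k+1, i) + (1-p) * V(k+1, i+1)]; then take max(V_cont, immediate exercise) for American.
  V(3,0) = exp(-r*dt) * [p*0.000000 + (1-p)*0.000000] = 0.000000; exercise = 0.000000; V(3,0) = max -> 0.000000
  V(3,1) = exp(-r*dt) * [p*0.000000 + (1-p)*14.680000] = 8.348329; exercise = 0.000000; V(3,1) = max -> 8.348329
  V(3,2) = exp(-r*dt) * [p*14.680000 + (1-p)*62.018546] = 41.518486; exercise = 42.156926; V(3,2) = max -> 42.156926
  V(3,3) = exp(-r*dt) * [p*62.018546 + (1-p)*86.753321] = 75.737023; exercise = 76.375463; V(3,3) = max -> 76.375463
  V(2,0) = exp(-r*dt) * [p*0.000000 + (1-p)*8.348329] = 4.747589; exercise = 0.000000; V(2,0) = max -> 4.747589
  V(2,1) = exp(-r*dt) * [p*8.348329 + (1-p)*42.156926] = 27.528021; exercise = 14.680000; V(2,1) = max -> 27.528021
  V(2,2) = exp(-r*dt) * [p*42.156926 + (1-p)*76.375463] = 61.380106; exercise = 62.018546; V(2,2) = max -> 62.018546
  V(1,0) = exp(-r*dt) * [p*4.747589 + (1-p)*27.528021] = 17.675901; exercise = 0.000000; V(1,0) = max -> 17.675901
  V(1,1) = exp(-r*dt) * [p*27.528021 + (1-p)*62.018546] = 46.987934; exercise = 42.156926; V(1,1) = max -> 46.987934
  V(0,0) = exp(-r*dt) * [p*17.675901 + (1-p)*46.987934] = 34.246133; exercise = 14.680000; V(0,0) = max -> 34.246133


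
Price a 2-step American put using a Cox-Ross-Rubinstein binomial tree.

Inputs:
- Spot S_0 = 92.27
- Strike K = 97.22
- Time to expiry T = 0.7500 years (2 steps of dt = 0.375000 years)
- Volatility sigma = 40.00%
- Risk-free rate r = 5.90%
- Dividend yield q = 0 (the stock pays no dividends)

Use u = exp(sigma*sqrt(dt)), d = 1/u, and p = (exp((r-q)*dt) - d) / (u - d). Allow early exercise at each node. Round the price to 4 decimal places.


dt = T/N = 0.375000
u = exp(sigma*sqrt(dt)) = 1.277556; d = 1/u = 0.782744
p = (exp((r-q)*dt) - d) / (u - d) = 0.484279
Discount per step: exp(-r*dt) = 0.978118
Stock lattice S(k, i) with i counting down-moves:
  k=0: S(0,0) = 92.2700
  k=1: S(1,0) = 117.8801; S(1,1) = 72.2238
  k=2: S(2,0) = 150.5984; S(2,1) = 92.2700; S(2,2) = 56.5328
Terminal payoffs V(N, i) = max(K - S_T, 0):
  V(2,0) = 0.000000; V(2,1) = 4.950000; V(2,2) = 40.687194
Backward induction: V(k, i) = exp(-r*dt) * [p * V(k+1, i) + (1-p) * V(k+1, i+1)]; then take max(V_cont, immediate exercise) for American.
  V(1,0) = exp(-r*dt) * [p*0.000000 + (1-p)*4.950000] = 2.496956; exercise = 0.000000; V(1,0) = max -> 2.496956
  V(1,1) = exp(-r*dt) * [p*4.950000 + (1-p)*40.687194] = 22.868795; exercise = 24.996167; V(1,1) = max -> 24.996167
  V(0,0) = exp(-r*dt) * [p*2.496956 + (1-p)*24.996167] = 13.791720; exercise = 4.950000; V(0,0) = max -> 13.791720

Answer: Price = V(0,0) = 13.7917


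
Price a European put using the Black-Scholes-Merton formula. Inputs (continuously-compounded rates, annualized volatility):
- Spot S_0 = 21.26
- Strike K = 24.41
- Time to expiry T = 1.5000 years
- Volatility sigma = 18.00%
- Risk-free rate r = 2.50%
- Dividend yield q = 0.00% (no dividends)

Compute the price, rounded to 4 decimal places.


d1 = (ln(S/K) + (r - q + 0.5*sigma^2) * T) / (sigma * sqrt(T)) = -0.34640099
d2 = d1 - sigma * sqrt(T) = -0.56685507
exp(-rT) = 0.96319442; exp(-qT) = 1.00000000
P = K * exp(-rT) * N(-d2) - S_0 * exp(-qT) * N(-d1)
N(-d1) = 0.63547931; N(-d2) = 0.71459367
P = 24.4100 * 0.96319442 * 0.71459367 - 21.2600 * 1.00000000 * 0.63547931 = 3.2909

Answer: Price = 3.2909


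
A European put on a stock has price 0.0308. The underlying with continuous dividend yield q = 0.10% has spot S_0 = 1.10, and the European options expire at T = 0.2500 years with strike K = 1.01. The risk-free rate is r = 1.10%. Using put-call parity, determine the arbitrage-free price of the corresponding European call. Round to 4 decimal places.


Answer: Call price = 0.1233

Derivation:
Put-call parity: C - P = S_0 * exp(-qT) - K * exp(-rT).
S_0 * exp(-qT) = 1.1000 * 0.99975003 = 1.09972503
K * exp(-rT) = 1.0100 * 0.99725378 = 1.00722632
C = P + S*exp(-qT) - K*exp(-rT)
C = 0.0308 + 1.09972503 - 1.00722632 = 0.1233


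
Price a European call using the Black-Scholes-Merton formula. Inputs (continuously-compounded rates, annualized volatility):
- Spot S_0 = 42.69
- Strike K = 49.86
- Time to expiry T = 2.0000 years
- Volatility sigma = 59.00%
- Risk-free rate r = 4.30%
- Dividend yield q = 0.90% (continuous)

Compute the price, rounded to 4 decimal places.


Answer: Price = 12.3422

Derivation:
d1 = (ln(S/K) + (r - q + 0.5*sigma^2) * T) / (sigma * sqrt(T)) = 0.31261985
d2 = d1 - sigma * sqrt(T) = -0.52176616
exp(-rT) = 0.91759423; exp(-qT) = 0.98216103
C = S_0 * exp(-qT) * N(d1) - K * exp(-rT) * N(d2)
N(d1) = 0.62271525; N(d2) = 0.30091658
C = 42.6900 * 0.98216103 * 0.62271525 - 49.8600 * 0.91759423 * 0.30091658 = 12.3422


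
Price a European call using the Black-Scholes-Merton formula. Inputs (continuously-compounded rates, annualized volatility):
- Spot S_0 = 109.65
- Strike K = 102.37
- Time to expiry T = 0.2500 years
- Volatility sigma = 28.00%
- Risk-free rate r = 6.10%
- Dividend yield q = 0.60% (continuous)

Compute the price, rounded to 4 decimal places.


d1 = (ln(S/K) + (r - q + 0.5*sigma^2) * T) / (sigma * sqrt(T)) = 0.65892696
d2 = d1 - sigma * sqrt(T) = 0.51892696
exp(-rT) = 0.98486569; exp(-qT) = 0.99850112
C = S_0 * exp(-qT) * N(d1) - K * exp(-rT) * N(d2)
N(d1) = 0.74502866; N(d2) = 0.69809416
C = 109.6500 * 0.99850112 * 0.74502866 - 102.3700 * 0.98486569 * 0.69809416 = 11.1876

Answer: Price = 11.1876


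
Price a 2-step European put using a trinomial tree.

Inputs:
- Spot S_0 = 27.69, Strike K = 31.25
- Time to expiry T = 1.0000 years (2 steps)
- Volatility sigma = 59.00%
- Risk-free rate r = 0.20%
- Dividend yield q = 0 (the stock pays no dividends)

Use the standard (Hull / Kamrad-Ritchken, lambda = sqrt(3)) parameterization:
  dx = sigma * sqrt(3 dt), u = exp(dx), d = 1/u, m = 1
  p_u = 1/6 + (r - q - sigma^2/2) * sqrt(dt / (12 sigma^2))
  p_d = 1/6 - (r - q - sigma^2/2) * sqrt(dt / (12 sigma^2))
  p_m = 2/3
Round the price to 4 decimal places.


dt = T/N = 0.500000; dx = sigma*sqrt(3*dt) = 0.722599
u = exp(dx) = 2.059781; d = 1/u = 0.485489
p_u = 0.107142, p_m = 0.666667, p_d = 0.226191
Discount per step: exp(-r*dt) = 0.999000
Stock lattice S(k, j) with j the centered position index:
  k=0: S(0,+0) = 27.6900
  k=1: S(1,-1) = 13.4432; S(1,+0) = 27.6900; S(1,+1) = 57.0353
  k=2: S(2,-2) = 6.5265; S(2,-1) = 13.4432; S(2,+0) = 27.6900; S(2,+1) = 57.0353; S(2,+2) = 117.4803
Terminal payoffs V(N, j) = max(K - S_T, 0):
  V(2,-2) = 24.723490; V(2,-1) = 17.806821; V(2,+0) = 3.560000; V(2,+1) = 0.000000; V(2,+2) = 0.000000
Backward induction: V(k, j) = exp(-r*dt) * [p_u * V(k+1, j+1) + p_m * V(k+1, j) + p_d * V(k+1, j-1)]
  V(1,-1) = exp(-r*dt) * [p_u*3.560000 + p_m*17.806821 + p_d*24.723490] = 17.827043
  V(1,+0) = exp(-r*dt) * [p_u*0.000000 + p_m*3.560000 + p_d*17.806821] = 6.394684
  V(1,+1) = exp(-r*dt) * [p_u*0.000000 + p_m*0.000000 + p_d*3.560000] = 0.804436
  V(0,+0) = exp(-r*dt) * [p_u*0.804436 + p_m*6.394684 + p_d*17.827043] = 8.373257

Answer: Price = V(0,0) = 8.3733


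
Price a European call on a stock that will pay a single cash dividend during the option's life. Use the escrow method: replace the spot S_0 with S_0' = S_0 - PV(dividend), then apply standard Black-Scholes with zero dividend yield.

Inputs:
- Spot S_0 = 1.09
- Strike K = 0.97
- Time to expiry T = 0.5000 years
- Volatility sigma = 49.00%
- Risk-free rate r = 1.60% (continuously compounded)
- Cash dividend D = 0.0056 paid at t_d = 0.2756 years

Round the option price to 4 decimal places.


PV(D) = D * exp(-r * t_d) = 0.0056 * 0.99560011 = 0.00557536
S_0' = S_0 - PV(D) = 1.0900 - 0.00557536 = 1.08442464
d1 = (ln(S_0'/K) + (r + sigma^2/2)*T) / (sigma*sqrt(T)) = 0.51816141
d2 = d1 - sigma*sqrt(T) = 0.17167908
exp(-rT) = 0.99203191
N(d1) = 0.69782717; N(d2) = 0.56815508
C = S_0' * N(d1) - K * exp(-rT) * N(d2) = 1.08442464 * 0.69782717 - 0.9700 * 0.99203191 * 0.56815508 = 0.2100

Answer: Price = 0.2100


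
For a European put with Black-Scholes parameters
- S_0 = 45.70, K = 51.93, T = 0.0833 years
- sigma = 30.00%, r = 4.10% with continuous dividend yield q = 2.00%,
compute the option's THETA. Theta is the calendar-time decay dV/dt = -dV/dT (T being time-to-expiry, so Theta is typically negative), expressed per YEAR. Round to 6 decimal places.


Answer: Theta = -2.349102

Derivation:
d1 = -1.4124877501; d2 = -1.4990729682
phi(d1) = 0.1471210804; exp(-qT) = 0.9983353870; exp(-rT) = 0.9965905255
Theta = -S*exp(-qT)*phi(d1)*sigma/(2*sqrt(T)) + r*K*exp(-rT)*N(-d2) - q*S*exp(-qT)*N(-d1)
N(-d1) = 0.9210968024; N(-d2) = 0.9330726483; sqrt(T) = 0.2886173938
Term 1 = -45.7000 * 0.9983353870 * 0.1471210804 * 0.3000 / (2 * 0.2886173938) = -3.4884807381
Term 2 = 0.0410 * 51.9300 * 0.9965905255 * 0.9330726483 = 1.9798595932
Term 3 = -0.0200 * 45.7000 * 0.9983353870 * 0.9210968024 = -0.8404810689
Theta = -3.4884807381 + (1.9798595932) + (-0.8404810689) = -2.349102


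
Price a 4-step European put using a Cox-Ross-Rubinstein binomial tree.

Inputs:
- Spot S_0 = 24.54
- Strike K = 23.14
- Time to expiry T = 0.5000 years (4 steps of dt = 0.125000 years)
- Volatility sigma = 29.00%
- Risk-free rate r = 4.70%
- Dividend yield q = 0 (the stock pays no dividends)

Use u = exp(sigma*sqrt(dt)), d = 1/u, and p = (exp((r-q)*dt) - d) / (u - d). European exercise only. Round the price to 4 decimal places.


Answer: Price = V(0,0) = 1.1680

Derivation:
dt = T/N = 0.125000
u = exp(sigma*sqrt(dt)) = 1.107971; d = 1/u = 0.902551
p = (exp((r-q)*dt) - d) / (u - d) = 0.503074
Discount per step: exp(-r*dt) = 0.994142
Stock lattice S(k, i) with i counting down-moves:
  k=0: S(0,0) = 24.5400
  k=1: S(1,0) = 27.1896; S(1,1) = 22.1486
  k=2: S(2,0) = 30.1253; S(2,1) = 24.5400; S(2,2) = 19.9902
  k=3: S(3,0) = 33.3780; S(3,1) = 27.1896; S(3,2) = 22.1486; S(3,3) = 18.0422
  k=4: S(4,0) = 36.9818; S(4,1) = 30.1253; S(4,2) = 24.5400; S(4,3) = 19.9902; S(4,4) = 16.2840
Terminal payoffs V(N, i) = max(K - S_T, 0):
  V(4,0) = 0.000000; V(4,1) = 0.000000; V(4,2) = 0.000000; V(4,3) = 3.149774; V(4,4) = 6.856009
Backward induction: V(k, i) = exp(-r*dt) * [p * V(k+1, i) + (1-p) * V(k+1, i+1)].
  V(3,0) = exp(-r*dt) * [p*0.000000 + (1-p)*0.000000] = 0.000000
  V(3,1) = exp(-r*dt) * [p*0.000000 + (1-p)*0.000000] = 0.000000
  V(3,2) = exp(-r*dt) * [p*0.000000 + (1-p)*3.149774] = 1.556036
  V(3,3) = exp(-r*dt) * [p*3.149774 + (1-p)*6.856009] = 4.962260
  V(2,0) = exp(-r*dt) * [p*0.000000 + (1-p)*0.000000] = 0.000000
  V(2,1) = exp(-r*dt) * [p*0.000000 + (1-p)*1.556036] = 0.768706
  V(2,2) = exp(-r*dt) * [p*1.556036 + (1-p)*4.962260] = 3.229648
  V(1,0) = exp(-r*dt) * [p*0.000000 + (1-p)*0.768706] = 0.379752
  V(1,1) = exp(-r*dt) * [p*0.768706 + (1-p)*3.229648] = 1.979946
  V(0,0) = exp(-r*dt) * [p*0.379752 + (1-p)*1.979946] = 1.168048


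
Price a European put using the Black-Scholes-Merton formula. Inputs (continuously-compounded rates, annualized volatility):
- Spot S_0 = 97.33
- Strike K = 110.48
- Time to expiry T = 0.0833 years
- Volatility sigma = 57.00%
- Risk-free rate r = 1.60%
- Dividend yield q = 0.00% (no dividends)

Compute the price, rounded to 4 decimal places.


d1 = (ln(S/K) + (r - q + 0.5*sigma^2) * T) / (sigma * sqrt(T)) = -0.67996508
d2 = d1 - sigma * sqrt(T) = -0.84447700
exp(-rT) = 0.99866809; exp(-qT) = 1.00000000
P = K * exp(-rT) * N(-d2) - S_0 * exp(-qT) * N(-d1)
N(-d1) = 0.75173672; N(-d2) = 0.80079854
P = 110.4800 * 0.99866809 * 0.80079854 - 97.3300 * 1.00000000 * 0.75173672 = 15.1879

Answer: Price = 15.1879


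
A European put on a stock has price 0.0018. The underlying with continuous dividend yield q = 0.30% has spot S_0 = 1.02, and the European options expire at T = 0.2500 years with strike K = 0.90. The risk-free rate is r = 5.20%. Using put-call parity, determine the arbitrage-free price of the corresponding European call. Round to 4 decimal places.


Put-call parity: C - P = S_0 * exp(-qT) - K * exp(-rT).
S_0 * exp(-qT) = 1.0200 * 0.99925028 = 1.01923529
K * exp(-rT) = 0.9000 * 0.98708414 = 0.88837572
C = P + S*exp(-qT) - K*exp(-rT)
C = 0.0018 + 1.01923529 - 0.88837572 = 0.1327

Answer: Call price = 0.1327


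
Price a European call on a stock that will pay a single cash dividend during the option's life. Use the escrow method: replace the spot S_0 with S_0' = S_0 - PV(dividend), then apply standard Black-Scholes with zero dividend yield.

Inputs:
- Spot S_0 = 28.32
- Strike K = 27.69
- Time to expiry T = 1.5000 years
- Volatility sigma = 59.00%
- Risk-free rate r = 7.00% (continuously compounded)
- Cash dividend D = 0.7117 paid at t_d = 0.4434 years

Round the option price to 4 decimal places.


PV(D) = D * exp(-r * t_d) = 0.7117 * 0.96943873 = 0.68994955
S_0' = S_0 - PV(D) = 28.3200 - 0.68994955 = 27.63005045
d1 = (ln(S_0'/K) + (r + sigma^2/2)*T) / (sigma*sqrt(T)) = 0.50360904
d2 = d1 - sigma*sqrt(T) = -0.21899043
exp(-rT) = 0.90032452
N(d1) = 0.69273193; N(d2) = 0.41332875
C = S_0' * N(d1) - K * exp(-rT) * N(d2) = 27.63005045 * 0.69273193 - 27.6900 * 0.90032452 * 0.41332875 = 8.8359

Answer: Price = 8.8359


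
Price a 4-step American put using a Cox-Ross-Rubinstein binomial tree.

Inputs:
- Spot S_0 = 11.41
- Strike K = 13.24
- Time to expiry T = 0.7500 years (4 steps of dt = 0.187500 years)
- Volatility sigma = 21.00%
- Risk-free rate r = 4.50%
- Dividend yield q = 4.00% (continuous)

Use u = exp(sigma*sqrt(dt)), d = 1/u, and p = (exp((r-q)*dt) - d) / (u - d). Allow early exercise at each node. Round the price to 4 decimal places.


dt = T/N = 0.187500
u = exp(sigma*sqrt(dt)) = 1.095195; d = 1/u = 0.913079
p = (exp((r-q)*dt) - d) / (u - d) = 0.482433
Discount per step: exp(-r*dt) = 0.991598
Stock lattice S(k, i) with i counting down-moves:
  k=0: S(0,0) = 11.4100
  k=1: S(1,0) = 12.4962; S(1,1) = 10.4182
  k=2: S(2,0) = 13.6858; S(2,1) = 11.4100; S(2,2) = 9.5127
  k=3: S(3,0) = 14.9886; S(3,1) = 12.4962; S(3,2) = 10.4182; S(3,3) = 8.6858
  k=4: S(4,0) = 16.4154; S(4,1) = 13.6858; S(4,2) = 11.4100; S(4,3) = 9.5127; S(4,4) = 7.9308
Terminal payoffs V(N, i) = max(K - S_T, 0):
  V(4,0) = 0.000000; V(4,1) = 0.000000; V(4,2) = 1.830000; V(4,3) = 3.727328; V(4,4) = 5.309156
Backward induction: V(k, i) = exp(-r*dt) * [p * V(k+1, i) + (1-p) * V(k+1, i+1)]; then take max(V_cont, immediate exercise) for American.
  V(3,0) = exp(-r*dt) * [p*0.000000 + (1-p)*0.000000] = 0.000000; exercise = 0.000000; V(3,0) = max -> 0.000000
  V(3,1) = exp(-r*dt) * [p*0.000000 + (1-p)*1.830000] = 0.939190; exercise = 0.743822; V(3,1) = max -> 0.939190
  V(3,2) = exp(-r*dt) * [p*1.830000 + (1-p)*3.727328] = 2.788368; exercise = 2.821766; V(3,2) = max -> 2.821766
  V(3,3) = exp(-r*dt) * [p*3.727328 + (1-p)*5.309156] = 4.507834; exercise = 4.554177; V(3,3) = max -> 4.554177
  V(2,0) = exp(-r*dt) * [p*0.000000 + (1-p)*0.939190] = 0.482010; exercise = 0.000000; V(2,0) = max -> 0.482010
  V(2,1) = exp(-r*dt) * [p*0.939190 + (1-p)*2.821766] = 1.897472; exercise = 1.830000; V(2,1) = max -> 1.897472
  V(2,2) = exp(-r*dt) * [p*2.821766 + (1-p)*4.554177] = 3.687163; exercise = 3.727328; V(2,2) = max -> 3.727328
  V(1,0) = exp(-r*dt) * [p*0.482010 + (1-p)*1.897472] = 1.204402; exercise = 0.743822; V(1,0) = max -> 1.204402
  V(1,1) = exp(-r*dt) * [p*1.897472 + (1-p)*3.727328] = 2.820646; exercise = 2.821766; V(1,1) = max -> 2.821766
  V(0,0) = exp(-r*dt) * [p*1.204402 + (1-p)*2.821766] = 2.024344; exercise = 1.830000; V(0,0) = max -> 2.024344

Answer: Price = V(0,0) = 2.0243


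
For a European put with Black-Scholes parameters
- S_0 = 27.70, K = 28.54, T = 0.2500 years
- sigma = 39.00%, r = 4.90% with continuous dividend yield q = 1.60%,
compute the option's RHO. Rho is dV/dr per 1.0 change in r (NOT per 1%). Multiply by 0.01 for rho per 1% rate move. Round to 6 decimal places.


Answer: Rho = -4.105811

Derivation:
d1 = -0.0133933275; d2 = -0.2083933275
phi(d1) = 0.3989065006; exp(-qT) = 0.9960079893; exp(-rT) = 0.9878247258
N(-d2) = 0.5825390671
Rho = -K*T*exp(-rT)*N(-d2) = -28.5400 * 0.2500 * 0.9878247258 * 0.5825390671 = -4.105811
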